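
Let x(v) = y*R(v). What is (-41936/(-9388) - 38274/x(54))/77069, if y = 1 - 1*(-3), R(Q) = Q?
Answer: -14594089/6511713948 ≈ -0.0022412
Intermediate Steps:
y = 4 (y = 1 + 3 = 4)
x(v) = 4*v
(-41936/(-9388) - 38274/x(54))/77069 = (-41936/(-9388) - 38274/(4*54))/77069 = (-41936*(-1/9388) - 38274/216)*(1/77069) = (10484/2347 - 38274*1/216)*(1/77069) = (10484/2347 - 6379/36)*(1/77069) = -14594089/84492*1/77069 = -14594089/6511713948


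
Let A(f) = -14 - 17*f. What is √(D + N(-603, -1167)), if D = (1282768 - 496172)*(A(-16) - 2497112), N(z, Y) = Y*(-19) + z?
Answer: I*√1964015347414 ≈ 1.4014e+6*I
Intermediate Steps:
N(z, Y) = z - 19*Y (N(z, Y) = -19*Y + z = z - 19*Y)
D = -1964015368984 (D = (1282768 - 496172)*((-14 - 17*(-16)) - 2497112) = 786596*((-14 + 272) - 2497112) = 786596*(258 - 2497112) = 786596*(-2496854) = -1964015368984)
√(D + N(-603, -1167)) = √(-1964015368984 + (-603 - 19*(-1167))) = √(-1964015368984 + (-603 + 22173)) = √(-1964015368984 + 21570) = √(-1964015347414) = I*√1964015347414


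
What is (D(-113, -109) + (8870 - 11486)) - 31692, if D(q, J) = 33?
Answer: -34275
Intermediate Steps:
(D(-113, -109) + (8870 - 11486)) - 31692 = (33 + (8870 - 11486)) - 31692 = (33 - 2616) - 31692 = -2583 - 31692 = -34275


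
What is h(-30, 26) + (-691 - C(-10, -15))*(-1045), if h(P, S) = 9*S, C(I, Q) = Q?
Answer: 706654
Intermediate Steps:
h(-30, 26) + (-691 - C(-10, -15))*(-1045) = 9*26 + (-691 - 1*(-15))*(-1045) = 234 + (-691 + 15)*(-1045) = 234 - 676*(-1045) = 234 + 706420 = 706654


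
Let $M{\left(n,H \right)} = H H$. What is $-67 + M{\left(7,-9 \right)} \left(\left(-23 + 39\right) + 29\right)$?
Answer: $3578$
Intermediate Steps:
$M{\left(n,H \right)} = H^{2}$
$-67 + M{\left(7,-9 \right)} \left(\left(-23 + 39\right) + 29\right) = -67 + \left(-9\right)^{2} \left(\left(-23 + 39\right) + 29\right) = -67 + 81 \left(16 + 29\right) = -67 + 81 \cdot 45 = -67 + 3645 = 3578$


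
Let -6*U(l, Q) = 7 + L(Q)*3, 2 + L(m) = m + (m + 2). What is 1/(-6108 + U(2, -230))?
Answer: -6/35275 ≈ -0.00017009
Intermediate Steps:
L(m) = 2*m (L(m) = -2 + (m + (m + 2)) = -2 + (m + (2 + m)) = -2 + (2 + 2*m) = 2*m)
U(l, Q) = -7/6 - Q (U(l, Q) = -(7 + (2*Q)*3)/6 = -(7 + 6*Q)/6 = -7/6 - Q)
1/(-6108 + U(2, -230)) = 1/(-6108 + (-7/6 - 1*(-230))) = 1/(-6108 + (-7/6 + 230)) = 1/(-6108 + 1373/6) = 1/(-35275/6) = -6/35275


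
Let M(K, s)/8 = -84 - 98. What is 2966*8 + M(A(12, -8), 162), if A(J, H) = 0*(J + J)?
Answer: 22272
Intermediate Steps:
A(J, H) = 0 (A(J, H) = 0*(2*J) = 0)
M(K, s) = -1456 (M(K, s) = 8*(-84 - 98) = 8*(-182) = -1456)
2966*8 + M(A(12, -8), 162) = 2966*8 - 1456 = 23728 - 1456 = 22272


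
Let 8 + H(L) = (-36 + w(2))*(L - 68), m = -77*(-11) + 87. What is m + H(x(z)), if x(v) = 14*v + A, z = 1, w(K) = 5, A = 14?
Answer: 2166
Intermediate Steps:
m = 934 (m = 847 + 87 = 934)
x(v) = 14 + 14*v (x(v) = 14*v + 14 = 14 + 14*v)
H(L) = 2100 - 31*L (H(L) = -8 + (-36 + 5)*(L - 68) = -8 - 31*(-68 + L) = -8 + (2108 - 31*L) = 2100 - 31*L)
m + H(x(z)) = 934 + (2100 - 31*(14 + 14*1)) = 934 + (2100 - 31*(14 + 14)) = 934 + (2100 - 31*28) = 934 + (2100 - 868) = 934 + 1232 = 2166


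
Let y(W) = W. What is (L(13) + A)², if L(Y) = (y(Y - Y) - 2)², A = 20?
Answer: 576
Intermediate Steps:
L(Y) = 4 (L(Y) = ((Y - Y) - 2)² = (0 - 2)² = (-2)² = 4)
(L(13) + A)² = (4 + 20)² = 24² = 576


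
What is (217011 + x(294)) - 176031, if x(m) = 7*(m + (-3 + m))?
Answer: 45075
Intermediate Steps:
x(m) = -21 + 14*m (x(m) = 7*(-3 + 2*m) = -21 + 14*m)
(217011 + x(294)) - 176031 = (217011 + (-21 + 14*294)) - 176031 = (217011 + (-21 + 4116)) - 176031 = (217011 + 4095) - 176031 = 221106 - 176031 = 45075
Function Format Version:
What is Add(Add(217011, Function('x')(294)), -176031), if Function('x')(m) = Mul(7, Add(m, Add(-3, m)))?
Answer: 45075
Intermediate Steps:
Function('x')(m) = Add(-21, Mul(14, m)) (Function('x')(m) = Mul(7, Add(-3, Mul(2, m))) = Add(-21, Mul(14, m)))
Add(Add(217011, Function('x')(294)), -176031) = Add(Add(217011, Add(-21, Mul(14, 294))), -176031) = Add(Add(217011, Add(-21, 4116)), -176031) = Add(Add(217011, 4095), -176031) = Add(221106, -176031) = 45075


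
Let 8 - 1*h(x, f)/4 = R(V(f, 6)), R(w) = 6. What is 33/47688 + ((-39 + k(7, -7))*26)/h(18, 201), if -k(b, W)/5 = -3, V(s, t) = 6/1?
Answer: -1239877/15896 ≈ -77.999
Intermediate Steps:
V(s, t) = 6 (V(s, t) = 6*1 = 6)
k(b, W) = 15 (k(b, W) = -5*(-3) = 15)
h(x, f) = 8 (h(x, f) = 32 - 4*6 = 32 - 24 = 8)
33/47688 + ((-39 + k(7, -7))*26)/h(18, 201) = 33/47688 + ((-39 + 15)*26)/8 = 33*(1/47688) - 24*26*(⅛) = 11/15896 - 624*⅛ = 11/15896 - 78 = -1239877/15896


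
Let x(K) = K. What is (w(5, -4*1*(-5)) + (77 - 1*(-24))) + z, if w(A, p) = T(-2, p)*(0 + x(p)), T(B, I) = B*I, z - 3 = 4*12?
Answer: -648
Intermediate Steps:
z = 51 (z = 3 + 4*12 = 3 + 48 = 51)
w(A, p) = -2*p² (w(A, p) = (-2*p)*(0 + p) = (-2*p)*p = -2*p²)
(w(5, -4*1*(-5)) + (77 - 1*(-24))) + z = (-2*(-4*1*(-5))² + (77 - 1*(-24))) + 51 = (-2*(-4*(-5))² + (77 + 24)) + 51 = (-2*20² + 101) + 51 = (-2*400 + 101) + 51 = (-800 + 101) + 51 = -699 + 51 = -648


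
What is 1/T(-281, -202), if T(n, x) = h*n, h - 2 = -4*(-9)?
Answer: -1/10678 ≈ -9.3651e-5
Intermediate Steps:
h = 38 (h = 2 - 4*(-9) = 2 + 36 = 38)
T(n, x) = 38*n
1/T(-281, -202) = 1/(38*(-281)) = 1/(-10678) = -1/10678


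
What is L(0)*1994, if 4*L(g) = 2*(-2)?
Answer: -1994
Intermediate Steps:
L(g) = -1 (L(g) = (2*(-2))/4 = (¼)*(-4) = -1)
L(0)*1994 = -1*1994 = -1994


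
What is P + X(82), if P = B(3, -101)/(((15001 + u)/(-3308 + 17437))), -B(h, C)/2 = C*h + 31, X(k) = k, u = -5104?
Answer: 8497730/9897 ≈ 858.62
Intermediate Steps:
B(h, C) = -62 - 2*C*h (B(h, C) = -2*(C*h + 31) = -2*(31 + C*h) = -62 - 2*C*h)
P = 7686176/9897 (P = (-62 - 2*(-101)*3)/(((15001 - 5104)/(-3308 + 17437))) = (-62 + 606)/((9897/14129)) = 544/((9897*(1/14129))) = 544/(9897/14129) = 544*(14129/9897) = 7686176/9897 ≈ 776.62)
P + X(82) = 7686176/9897 + 82 = 8497730/9897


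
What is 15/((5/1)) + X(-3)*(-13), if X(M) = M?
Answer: 42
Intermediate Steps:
15/((5/1)) + X(-3)*(-13) = 15/((5/1)) - 3*(-13) = 15/((5*1)) + 39 = 15/5 + 39 = 15*(⅕) + 39 = 3 + 39 = 42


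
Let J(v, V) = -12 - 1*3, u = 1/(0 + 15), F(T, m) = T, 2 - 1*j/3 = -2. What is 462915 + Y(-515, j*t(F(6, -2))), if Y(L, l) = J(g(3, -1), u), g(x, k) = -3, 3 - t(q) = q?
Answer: 462900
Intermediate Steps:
j = 12 (j = 6 - 3*(-2) = 6 + 6 = 12)
t(q) = 3 - q
u = 1/15 ≈ 0.066667
J(v, V) = -15 (J(v, V) = -12 - 3 = -15)
Y(L, l) = -15
462915 + Y(-515, j*t(F(6, -2))) = 462915 - 15 = 462900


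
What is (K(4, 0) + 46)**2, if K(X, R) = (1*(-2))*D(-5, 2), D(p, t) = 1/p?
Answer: 53824/25 ≈ 2153.0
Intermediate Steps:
D(p, t) = 1/p
K(X, R) = 2/5 (K(X, R) = (1*(-2))/(-5) = -2*(-1/5) = 2/5)
(K(4, 0) + 46)**2 = (2/5 + 46)**2 = (232/5)**2 = 53824/25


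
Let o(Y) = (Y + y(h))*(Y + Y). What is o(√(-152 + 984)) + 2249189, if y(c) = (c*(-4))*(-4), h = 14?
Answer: 2250853 + 3584*√13 ≈ 2.2638e+6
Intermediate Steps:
y(c) = 16*c (y(c) = -4*c*(-4) = 16*c)
o(Y) = 2*Y*(224 + Y) (o(Y) = (Y + 16*14)*(Y + Y) = (Y + 224)*(2*Y) = (224 + Y)*(2*Y) = 2*Y*(224 + Y))
o(√(-152 + 984)) + 2249189 = 2*√(-152 + 984)*(224 + √(-152 + 984)) + 2249189 = 2*√832*(224 + √832) + 2249189 = 2*(8*√13)*(224 + 8*√13) + 2249189 = 16*√13*(224 + 8*√13) + 2249189 = 2249189 + 16*√13*(224 + 8*√13)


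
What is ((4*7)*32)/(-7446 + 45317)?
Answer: 896/37871 ≈ 0.023659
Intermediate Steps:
((4*7)*32)/(-7446 + 45317) = (28*32)/37871 = 896*(1/37871) = 896/37871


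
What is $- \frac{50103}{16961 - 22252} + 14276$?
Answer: $\frac{75584419}{5291} \approx 14285.0$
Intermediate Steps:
$- \frac{50103}{16961 - 22252} + 14276 = - \frac{50103}{-5291} + 14276 = \left(-50103\right) \left(- \frac{1}{5291}\right) + 14276 = \frac{50103}{5291} + 14276 = \frac{75584419}{5291}$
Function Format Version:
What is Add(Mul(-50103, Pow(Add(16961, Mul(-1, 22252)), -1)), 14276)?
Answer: Rational(75584419, 5291) ≈ 14285.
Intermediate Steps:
Add(Mul(-50103, Pow(Add(16961, Mul(-1, 22252)), -1)), 14276) = Add(Mul(-50103, Pow(Add(16961, -22252), -1)), 14276) = Add(Mul(-50103, Pow(-5291, -1)), 14276) = Add(Mul(-50103, Rational(-1, 5291)), 14276) = Add(Rational(50103, 5291), 14276) = Rational(75584419, 5291)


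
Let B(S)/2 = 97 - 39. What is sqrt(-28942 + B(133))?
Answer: I*sqrt(28826) ≈ 169.78*I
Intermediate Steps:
B(S) = 116 (B(S) = 2*(97 - 39) = 2*58 = 116)
sqrt(-28942 + B(133)) = sqrt(-28942 + 116) = sqrt(-28826) = I*sqrt(28826)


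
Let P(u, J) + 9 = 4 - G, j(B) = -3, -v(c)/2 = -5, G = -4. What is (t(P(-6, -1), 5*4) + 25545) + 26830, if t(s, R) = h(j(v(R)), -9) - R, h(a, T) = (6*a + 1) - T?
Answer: 52347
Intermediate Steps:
v(c) = 10 (v(c) = -2*(-5) = 10)
P(u, J) = -1 (P(u, J) = -9 + (4 - 1*(-4)) = -9 + (4 + 4) = -9 + 8 = -1)
h(a, T) = 1 - T + 6*a (h(a, T) = (1 + 6*a) - T = 1 - T + 6*a)
t(s, R) = -8 - R (t(s, R) = (1 - 1*(-9) + 6*(-3)) - R = (1 + 9 - 18) - R = -8 - R)
(t(P(-6, -1), 5*4) + 25545) + 26830 = ((-8 - 5*4) + 25545) + 26830 = ((-8 - 1*20) + 25545) + 26830 = ((-8 - 20) + 25545) + 26830 = (-28 + 25545) + 26830 = 25517 + 26830 = 52347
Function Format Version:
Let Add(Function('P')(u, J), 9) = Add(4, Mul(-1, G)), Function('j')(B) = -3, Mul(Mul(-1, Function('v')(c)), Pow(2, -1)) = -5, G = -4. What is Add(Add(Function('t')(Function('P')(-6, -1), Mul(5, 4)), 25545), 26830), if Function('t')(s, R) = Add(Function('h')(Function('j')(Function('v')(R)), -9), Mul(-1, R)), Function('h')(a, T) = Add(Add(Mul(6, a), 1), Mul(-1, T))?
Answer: 52347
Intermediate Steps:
Function('v')(c) = 10 (Function('v')(c) = Mul(-2, -5) = 10)
Function('P')(u, J) = -1 (Function('P')(u, J) = Add(-9, Add(4, Mul(-1, -4))) = Add(-9, Add(4, 4)) = Add(-9, 8) = -1)
Function('h')(a, T) = Add(1, Mul(-1, T), Mul(6, a)) (Function('h')(a, T) = Add(Add(1, Mul(6, a)), Mul(-1, T)) = Add(1, Mul(-1, T), Mul(6, a)))
Function('t')(s, R) = Add(-8, Mul(-1, R)) (Function('t')(s, R) = Add(Add(1, Mul(-1, -9), Mul(6, -3)), Mul(-1, R)) = Add(Add(1, 9, -18), Mul(-1, R)) = Add(-8, Mul(-1, R)))
Add(Add(Function('t')(Function('P')(-6, -1), Mul(5, 4)), 25545), 26830) = Add(Add(Add(-8, Mul(-1, Mul(5, 4))), 25545), 26830) = Add(Add(Add(-8, Mul(-1, 20)), 25545), 26830) = Add(Add(Add(-8, -20), 25545), 26830) = Add(Add(-28, 25545), 26830) = Add(25517, 26830) = 52347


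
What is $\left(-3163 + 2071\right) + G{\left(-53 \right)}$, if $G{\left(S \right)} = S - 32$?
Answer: $-1177$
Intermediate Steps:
$G{\left(S \right)} = -32 + S$
$\left(-3163 + 2071\right) + G{\left(-53 \right)} = \left(-3163 + 2071\right) - 85 = -1092 - 85 = -1177$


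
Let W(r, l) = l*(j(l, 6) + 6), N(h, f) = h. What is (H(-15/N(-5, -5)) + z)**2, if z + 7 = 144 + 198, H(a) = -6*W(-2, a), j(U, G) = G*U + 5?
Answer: 34969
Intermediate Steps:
j(U, G) = 5 + G*U
W(r, l) = l*(11 + 6*l) (W(r, l) = l*((5 + 6*l) + 6) = l*(11 + 6*l))
H(a) = -6*a*(11 + 6*a)
z = 335 (z = -7 + (144 + 198) = -7 + 342 = 335)
(H(-15/N(-5, -5)) + z)**2 = (-6*(-15/(-5))*(11 + 6*(-15/(-5))) + 335)**2 = (-6*(-15*(-1/5))*(11 + 6*(-15*(-1/5))) + 335)**2 = (-6*3*(11 + 6*3) + 335)**2 = (-6*3*(11 + 18) + 335)**2 = (-6*3*29 + 335)**2 = (-522 + 335)**2 = (-187)**2 = 34969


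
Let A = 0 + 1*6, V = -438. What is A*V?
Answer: -2628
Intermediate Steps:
A = 6 (A = 0 + 6 = 6)
A*V = 6*(-438) = -2628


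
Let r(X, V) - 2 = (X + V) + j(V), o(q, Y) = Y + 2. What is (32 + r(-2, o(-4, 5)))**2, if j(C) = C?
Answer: 2116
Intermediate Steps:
o(q, Y) = 2 + Y
r(X, V) = 2 + X + 2*V (r(X, V) = 2 + ((X + V) + V) = 2 + ((V + X) + V) = 2 + (X + 2*V) = 2 + X + 2*V)
(32 + r(-2, o(-4, 5)))**2 = (32 + (2 - 2 + 2*(2 + 5)))**2 = (32 + (2 - 2 + 2*7))**2 = (32 + (2 - 2 + 14))**2 = (32 + 14)**2 = 46**2 = 2116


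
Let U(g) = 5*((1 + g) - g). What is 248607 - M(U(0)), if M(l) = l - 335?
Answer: 248937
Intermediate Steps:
U(g) = 5 (U(g) = 5*1 = 5)
M(l) = -335 + l
248607 - M(U(0)) = 248607 - (-335 + 5) = 248607 - 1*(-330) = 248607 + 330 = 248937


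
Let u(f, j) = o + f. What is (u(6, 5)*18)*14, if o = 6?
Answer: 3024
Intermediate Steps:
u(f, j) = 6 + f
(u(6, 5)*18)*14 = ((6 + 6)*18)*14 = (12*18)*14 = 216*14 = 3024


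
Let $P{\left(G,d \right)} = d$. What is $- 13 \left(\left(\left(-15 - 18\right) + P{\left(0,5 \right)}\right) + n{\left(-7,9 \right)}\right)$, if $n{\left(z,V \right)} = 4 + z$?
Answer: $403$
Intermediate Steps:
$- 13 \left(\left(\left(-15 - 18\right) + P{\left(0,5 \right)}\right) + n{\left(-7,9 \right)}\right) = - 13 \left(\left(\left(-15 - 18\right) + 5\right) + \left(4 - 7\right)\right) = - 13 \left(\left(-33 + 5\right) - 3\right) = - 13 \left(-28 - 3\right) = \left(-13\right) \left(-31\right) = 403$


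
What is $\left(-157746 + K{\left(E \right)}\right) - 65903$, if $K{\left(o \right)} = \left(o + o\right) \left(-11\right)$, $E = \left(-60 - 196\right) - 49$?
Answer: $-216939$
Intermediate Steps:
$E = -305$ ($E = -256 - 49 = -305$)
$K{\left(o \right)} = - 22 o$ ($K{\left(o \right)} = 2 o \left(-11\right) = - 22 o$)
$\left(-157746 + K{\left(E \right)}\right) - 65903 = \left(-157746 - -6710\right) - 65903 = \left(-157746 + 6710\right) - 65903 = -151036 - 65903 = -216939$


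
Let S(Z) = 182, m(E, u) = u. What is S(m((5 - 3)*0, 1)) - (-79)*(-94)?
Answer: -7244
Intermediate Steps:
S(m((5 - 3)*0, 1)) - (-79)*(-94) = 182 - (-79)*(-94) = 182 - 1*7426 = 182 - 7426 = -7244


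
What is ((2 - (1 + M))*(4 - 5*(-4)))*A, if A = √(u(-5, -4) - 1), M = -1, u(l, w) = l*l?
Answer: 96*√6 ≈ 235.15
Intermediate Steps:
u(l, w) = l²
A = 2*√6 (A = √((-5)² - 1) = √(25 - 1) = √24 = 2*√6 ≈ 4.8990)
((2 - (1 + M))*(4 - 5*(-4)))*A = ((2 - (1 - 1))*(4 - 5*(-4)))*(2*√6) = ((2 - 1*0)*(4 + 20))*(2*√6) = ((2 + 0)*24)*(2*√6) = (2*24)*(2*√6) = 48*(2*√6) = 96*√6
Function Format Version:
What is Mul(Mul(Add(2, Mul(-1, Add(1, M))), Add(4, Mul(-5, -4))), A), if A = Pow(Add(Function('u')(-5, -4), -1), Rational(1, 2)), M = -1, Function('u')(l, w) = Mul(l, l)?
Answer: Mul(96, Pow(6, Rational(1, 2))) ≈ 235.15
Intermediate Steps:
Function('u')(l, w) = Pow(l, 2)
A = Mul(2, Pow(6, Rational(1, 2))) (A = Pow(Add(Pow(-5, 2), -1), Rational(1, 2)) = Pow(Add(25, -1), Rational(1, 2)) = Pow(24, Rational(1, 2)) = Mul(2, Pow(6, Rational(1, 2))) ≈ 4.8990)
Mul(Mul(Add(2, Mul(-1, Add(1, M))), Add(4, Mul(-5, -4))), A) = Mul(Mul(Add(2, Mul(-1, Add(1, -1))), Add(4, Mul(-5, -4))), Mul(2, Pow(6, Rational(1, 2)))) = Mul(Mul(Add(2, Mul(-1, 0)), Add(4, 20)), Mul(2, Pow(6, Rational(1, 2)))) = Mul(Mul(Add(2, 0), 24), Mul(2, Pow(6, Rational(1, 2)))) = Mul(Mul(2, 24), Mul(2, Pow(6, Rational(1, 2)))) = Mul(48, Mul(2, Pow(6, Rational(1, 2)))) = Mul(96, Pow(6, Rational(1, 2)))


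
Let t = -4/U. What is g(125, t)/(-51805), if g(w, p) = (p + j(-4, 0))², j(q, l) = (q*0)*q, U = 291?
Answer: -16/4386899205 ≈ -3.6472e-9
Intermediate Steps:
t = -4/291 ≈ -0.013746
j(q, l) = 0 (j(q, l) = 0*q = 0)
g(w, p) = p² (g(w, p) = (p + 0)² = p²)
g(125, t)/(-51805) = (-4/291)²/(-51805) = (16/84681)*(-1/51805) = -16/4386899205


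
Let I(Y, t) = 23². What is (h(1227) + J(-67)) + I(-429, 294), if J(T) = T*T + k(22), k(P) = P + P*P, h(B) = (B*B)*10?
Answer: 15060814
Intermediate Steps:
h(B) = 10*B² (h(B) = B²*10 = 10*B²)
I(Y, t) = 529
k(P) = P + P²
J(T) = 506 + T² (J(T) = T*T + 22*(1 + 22) = T² + 22*23 = T² + 506 = 506 + T²)
(h(1227) + J(-67)) + I(-429, 294) = (10*1227² + (506 + (-67)²)) + 529 = (10*1505529 + (506 + 4489)) + 529 = (15055290 + 4995) + 529 = 15060285 + 529 = 15060814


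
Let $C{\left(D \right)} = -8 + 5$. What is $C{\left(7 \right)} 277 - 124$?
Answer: $-955$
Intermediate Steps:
$C{\left(D \right)} = -3$
$C{\left(7 \right)} 277 - 124 = \left(-3\right) 277 - 124 = -831 - 124 = -955$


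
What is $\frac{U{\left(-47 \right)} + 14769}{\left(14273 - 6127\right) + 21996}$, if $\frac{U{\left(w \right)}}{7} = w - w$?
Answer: $\frac{14769}{30142} \approx 0.48998$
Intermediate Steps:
$U{\left(w \right)} = 0$ ($U{\left(w \right)} = 7 \left(w - w\right) = 7 \cdot 0 = 0$)
$\frac{U{\left(-47 \right)} + 14769}{\left(14273 - 6127\right) + 21996} = \frac{0 + 14769}{\left(14273 - 6127\right) + 21996} = \frac{14769}{\left(14273 - 6127\right) + 21996} = \frac{14769}{8146 + 21996} = \frac{14769}{30142}$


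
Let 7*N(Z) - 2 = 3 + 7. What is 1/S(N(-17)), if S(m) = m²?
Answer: 49/144 ≈ 0.34028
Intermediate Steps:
N(Z) = 12/7 (N(Z) = 2/7 + (3 + 7)/7 = 2/7 + (⅐)*10 = 2/7 + 10/7 = 12/7)
1/S(N(-17)) = 1/((12/7)²) = 1/(144/49) = 49/144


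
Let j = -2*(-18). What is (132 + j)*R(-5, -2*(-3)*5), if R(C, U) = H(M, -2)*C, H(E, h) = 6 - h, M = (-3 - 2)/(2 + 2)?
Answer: -6720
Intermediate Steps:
j = 36
M = -5/4 ≈ -1.2500
R(C, U) = 8*C (R(C, U) = (6 - 1*(-2))*C = (6 + 2)*C = 8*C)
(132 + j)*R(-5, -2*(-3)*5) = (132 + 36)*(8*(-5)) = 168*(-40) = -6720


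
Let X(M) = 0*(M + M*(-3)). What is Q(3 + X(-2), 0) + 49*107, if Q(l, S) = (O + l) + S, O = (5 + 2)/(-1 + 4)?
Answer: 15745/3 ≈ 5248.3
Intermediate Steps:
X(M) = 0 (X(M) = 0*(M - 3*M) = 0*(-2*M) = 0)
O = 7/3 ≈ 2.3333
Q(l, S) = 7/3 + S + l (Q(l, S) = (7/3 + l) + S = 7/3 + S + l)
Q(3 + X(-2), 0) + 49*107 = (7/3 + 0 + (3 + 0)) + 49*107 = (7/3 + 0 + 3) + 5243 = 16/3 + 5243 = 15745/3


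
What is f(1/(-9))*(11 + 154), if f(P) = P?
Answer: -55/3 ≈ -18.333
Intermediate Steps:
f(1/(-9))*(11 + 154) = (1/(-9))*(11 + 154) = (1*(-1/9))*165 = -1/9*165 = -55/3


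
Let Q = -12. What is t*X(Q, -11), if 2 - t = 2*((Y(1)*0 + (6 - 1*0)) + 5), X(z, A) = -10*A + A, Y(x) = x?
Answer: -1980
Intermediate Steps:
X(z, A) = -9*A
t = -20 (t = 2 - 2*((1*0 + (6 - 1*0)) + 5) = 2 - 2*((0 + (6 + 0)) + 5) = 2 - 2*((0 + 6) + 5) = 2 - 2*(6 + 5) = 2 - 2*11 = 2 - 1*22 = 2 - 22 = -20)
t*X(Q, -11) = -(-180)*(-11) = -20*99 = -1980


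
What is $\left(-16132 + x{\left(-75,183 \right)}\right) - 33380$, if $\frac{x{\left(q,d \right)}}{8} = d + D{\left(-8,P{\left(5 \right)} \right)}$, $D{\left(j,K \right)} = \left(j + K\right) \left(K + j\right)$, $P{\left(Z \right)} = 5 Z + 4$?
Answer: $-44520$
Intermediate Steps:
$P{\left(Z \right)} = 4 + 5 Z$
$D{\left(j,K \right)} = \left(K + j\right)^{2}$ ($D{\left(j,K \right)} = \left(K + j\right) \left(K + j\right) = \left(K + j\right)^{2}$)
$x{\left(q,d \right)} = 3528 + 8 d$ ($x{\left(q,d \right)} = 8 \left(d + \left(\left(4 + 5 \cdot 5\right) - 8\right)^{2}\right) = 8 \left(d + \left(\left(4 + 25\right) - 8\right)^{2}\right) = 8 \left(d + \left(29 - 8\right)^{2}\right) = 8 \left(d + 21^{2}\right) = 8 \left(d + 441\right) = 8 \left(441 + d\right) = 3528 + 8 d$)
$\left(-16132 + x{\left(-75,183 \right)}\right) - 33380 = \left(-16132 + \left(3528 + 8 \cdot 183\right)\right) - 33380 = \left(-16132 + \left(3528 + 1464\right)\right) - 33380 = \left(-16132 + 4992\right) - 33380 = -11140 - 33380 = -44520$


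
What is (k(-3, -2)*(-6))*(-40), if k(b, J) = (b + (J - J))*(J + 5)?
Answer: -2160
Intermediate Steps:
k(b, J) = b*(5 + J) (k(b, J) = (b + 0)*(5 + J) = b*(5 + J))
(k(-3, -2)*(-6))*(-40) = (-3*(5 - 2)*(-6))*(-40) = (-3*3*(-6))*(-40) = -9*(-6)*(-40) = 54*(-40) = -2160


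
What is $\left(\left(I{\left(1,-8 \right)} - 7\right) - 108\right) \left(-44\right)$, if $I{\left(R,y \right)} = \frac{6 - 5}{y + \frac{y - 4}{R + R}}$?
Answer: $\frac{35442}{7} \approx 5063.1$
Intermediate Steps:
$I{\left(R,y \right)} = \frac{1}{y + \frac{-4 + y}{2 R}}$ ($I{\left(R,y \right)} = 1 \frac{1}{y + \frac{-4 + y}{2 R}} = \frac{1}{y + \frac{-4 + y}{2 R}}$)
$\left(\left(I{\left(1,-8 \right)} - 7\right) - 108\right) \left(-44\right) = \left(\left(2 \cdot 1 \frac{1}{-4 - 8 + 2 \cdot 1 \left(-8\right)} - 7\right) - 108\right) \left(-44\right) = \left(\left(2 \cdot 1 \frac{1}{-4 - 8 - 16} - 7\right) - 108\right) \left(-44\right) = \left(\left(2 \cdot 1 \frac{1}{-28} - 7\right) - 108\right) \left(-44\right) = \left(\left(2 \cdot 1 \left(- \frac{1}{28}\right) - 7\right) - 108\right) \left(-44\right) = \left(\left(- \frac{1}{14} - 7\right) - 108\right) \left(-44\right) = \left(- \frac{99}{14} - 108\right) \left(-44\right) = \left(- \frac{1611}{14}\right) \left(-44\right) = \frac{35442}{7}$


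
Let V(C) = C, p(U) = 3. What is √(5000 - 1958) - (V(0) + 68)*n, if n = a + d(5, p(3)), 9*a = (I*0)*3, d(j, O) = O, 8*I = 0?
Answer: -204 + 39*√2 ≈ -148.85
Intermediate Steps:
I = 0 (I = (⅛)*0 = 0)
a = 0 (a = ((0*0)*3)/9 = (0*3)/9 = (⅑)*0 = 0)
n = 3 (n = 0 + 3 = 3)
√(5000 - 1958) - (V(0) + 68)*n = √(5000 - 1958) - (0 + 68)*3 = √3042 - 68*3 = 39*√2 - 1*204 = 39*√2 - 204 = -204 + 39*√2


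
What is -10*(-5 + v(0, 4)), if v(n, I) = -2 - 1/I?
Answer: 145/2 ≈ 72.500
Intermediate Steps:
-10*(-5 + v(0, 4)) = -10*(-5 + (-2 - 1/4)) = -10*(-5 + (-2 - 1*¼)) = -10*(-5 + (-2 - ¼)) = -10*(-5 - 9/4) = -10*(-29/4) = 145/2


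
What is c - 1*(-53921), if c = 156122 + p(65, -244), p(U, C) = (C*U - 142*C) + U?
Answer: 228896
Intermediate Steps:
p(U, C) = U - 142*C + C*U (p(U, C) = (-142*C + C*U) + U = U - 142*C + C*U)
c = 174975 (c = 156122 + (65 - 142*(-244) - 244*65) = 156122 + (65 + 34648 - 15860) = 156122 + 18853 = 174975)
c - 1*(-53921) = 174975 - 1*(-53921) = 174975 + 53921 = 228896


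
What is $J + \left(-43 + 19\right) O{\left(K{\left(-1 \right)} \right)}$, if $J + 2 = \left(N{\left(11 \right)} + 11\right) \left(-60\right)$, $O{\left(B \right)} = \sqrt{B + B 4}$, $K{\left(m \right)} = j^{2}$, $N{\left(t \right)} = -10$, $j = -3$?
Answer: $-62 - 72 \sqrt{5} \approx -223.0$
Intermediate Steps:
$K{\left(m \right)} = 9$ ($K{\left(m \right)} = \left(-3\right)^{2} = 9$)
$O{\left(B \right)} = \sqrt{5} \sqrt{B}$ ($O{\left(B \right)} = \sqrt{B + 4 B} = \sqrt{5 B} = \sqrt{5} \sqrt{B}$)
$J = -62$ ($J = -2 + \left(-10 + 11\right) \left(-60\right) = -2 + 1 \left(-60\right) = -2 - 60 = -62$)
$J + \left(-43 + 19\right) O{\left(K{\left(-1 \right)} \right)} = -62 + \left(-43 + 19\right) \sqrt{5} \sqrt{9} = -62 - 24 \sqrt{5} \cdot 3 = -62 - 24 \cdot 3 \sqrt{5} = -62 - 72 \sqrt{5}$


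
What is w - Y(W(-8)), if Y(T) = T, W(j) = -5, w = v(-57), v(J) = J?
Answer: -52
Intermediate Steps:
w = -57
w - Y(W(-8)) = -57 - 1*(-5) = -57 + 5 = -52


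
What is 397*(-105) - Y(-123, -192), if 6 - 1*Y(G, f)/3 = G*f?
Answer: 29145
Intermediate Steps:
Y(G, f) = 18 - 3*G*f
397*(-105) - Y(-123, -192) = 397*(-105) - (18 - 3*(-123)*(-192)) = -41685 - (18 - 70848) = -41685 - 1*(-70830) = -41685 + 70830 = 29145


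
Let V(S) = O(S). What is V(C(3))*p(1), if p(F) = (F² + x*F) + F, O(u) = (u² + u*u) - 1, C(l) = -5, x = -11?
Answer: -441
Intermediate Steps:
O(u) = -1 + 2*u² (O(u) = (u² + u²) - 1 = 2*u² - 1 = -1 + 2*u²)
V(S) = -1 + 2*S²
p(F) = F² - 10*F (p(F) = (F² - 11*F) + F = F² - 10*F)
V(C(3))*p(1) = (-1 + 2*(-5)²)*(1*(-10 + 1)) = (-1 + 2*25)*(1*(-9)) = (-1 + 50)*(-9) = 49*(-9) = -441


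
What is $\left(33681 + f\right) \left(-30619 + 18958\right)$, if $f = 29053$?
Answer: $-731541174$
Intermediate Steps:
$\left(33681 + f\right) \left(-30619 + 18958\right) = \left(33681 + 29053\right) \left(-30619 + 18958\right) = 62734 \left(-11661\right) = -731541174$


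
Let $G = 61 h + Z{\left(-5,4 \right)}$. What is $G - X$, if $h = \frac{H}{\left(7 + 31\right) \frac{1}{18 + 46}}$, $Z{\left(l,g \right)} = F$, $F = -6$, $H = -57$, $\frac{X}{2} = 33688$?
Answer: $-73238$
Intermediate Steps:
$X = 67376$ ($X = 2 \cdot 33688 = 67376$)
$Z{\left(l,g \right)} = -6$
$h = -96$ ($h = - \frac{57}{\left(7 + 31\right) \frac{1}{18 + 46}} = - \frac{57}{38 \cdot \frac{1}{64}} = - \frac{57}{\frac{19}{32}} = \left(-57\right) \frac{32}{19} = -96$)
$G = -5862$ ($G = 61 \left(-96\right) - 6 = -5856 - 6 = -5862$)
$G - X = -5862 - 67376 = -73238$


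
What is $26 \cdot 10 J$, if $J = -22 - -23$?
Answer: $260$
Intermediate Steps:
$J = 1$ ($J = -22 + 23 = 1$)
$26 \cdot 10 J = 26 \cdot 10 \cdot 1 = 260 \cdot 1 = 260$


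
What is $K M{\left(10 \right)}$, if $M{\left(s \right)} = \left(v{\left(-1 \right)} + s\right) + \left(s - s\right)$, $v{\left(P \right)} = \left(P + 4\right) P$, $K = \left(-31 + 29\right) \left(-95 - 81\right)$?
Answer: $2464$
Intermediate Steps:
$K = 352$ ($K = \left(-2\right) \left(-176\right) = 352$)
$v{\left(P \right)} = P \left(4 + P\right)$ ($v{\left(P \right)} = \left(4 + P\right) P = P \left(4 + P\right)$)
$M{\left(s \right)} = -3 + s$ ($M{\left(s \right)} = \left(- (4 - 1) + s\right) + \left(s - s\right) = \left(\left(-1\right) 3 + s\right) + 0 = \left(-3 + s\right) + 0 = -3 + s$)
$K M{\left(10 \right)} = 352 \left(-3 + 10\right) = 352 \cdot 7 = 2464$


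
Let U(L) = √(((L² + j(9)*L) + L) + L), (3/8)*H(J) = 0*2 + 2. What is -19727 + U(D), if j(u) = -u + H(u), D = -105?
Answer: -19727 + 40*√7 ≈ -19621.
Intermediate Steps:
H(J) = 16/3 (H(J) = 8*(0*2 + 2)/3 = 8*(0 + 2)/3 = (8/3)*2 = 16/3)
j(u) = 16/3 - u (j(u) = -u + 16/3 = 16/3 - u)
U(L) = √(L² - 5*L/3) (U(L) = √(((L² + (16/3 - 1*9)*L) + L) + L) = √(((L² + (16/3 - 9)*L) + L) + L) = √(((L² - 11*L/3) + L) + L) = √((L² - 8*L/3) + L) = √(L² - 5*L/3))
-19727 + U(D) = -19727 + √(-105*(-5/3 - 105)) = -19727 + √(-105*(-320/3)) = -19727 + √11200 = -19727 + 40*√7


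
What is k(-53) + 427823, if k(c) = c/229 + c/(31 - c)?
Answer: 8229586639/19236 ≈ 4.2782e+5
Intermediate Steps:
k(c) = c/229 + c/(31 - c) (k(c) = c*(1/229) + c/(31 - c) = c/229 + c/(31 - c))
k(-53) + 427823 = (1/229)*(-53)*(-260 - 53)/(-31 - 53) + 427823 = (1/229)*(-53)*(-313)/(-84) + 427823 = (1/229)*(-53)*(-1/84)*(-313) + 427823 = -16589/19236 + 427823 = 8229586639/19236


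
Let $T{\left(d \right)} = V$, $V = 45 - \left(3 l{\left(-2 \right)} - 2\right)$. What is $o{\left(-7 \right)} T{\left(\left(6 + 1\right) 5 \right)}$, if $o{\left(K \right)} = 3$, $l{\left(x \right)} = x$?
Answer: $159$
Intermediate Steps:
$V = 53$ ($V = 45 - \left(3 \left(-2\right) - 2\right) = 45 - \left(-6 - 2\right) = 45 - -8 = 45 + 8 = 53$)
$T{\left(d \right)} = 53$
$o{\left(-7 \right)} T{\left(\left(6 + 1\right) 5 \right)} = 3 \cdot 53 = 159$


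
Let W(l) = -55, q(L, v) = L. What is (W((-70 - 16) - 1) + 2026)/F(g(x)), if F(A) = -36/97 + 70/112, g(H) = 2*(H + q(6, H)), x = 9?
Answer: 1529496/197 ≈ 7763.9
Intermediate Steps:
g(H) = 12 + 2*H (g(H) = 2*(H + 6) = 2*(6 + H) = 12 + 2*H)
F(A) = 197/776 (F(A) = -36*1/97 + 70*(1/112) = -36/97 + 5/8 = 197/776)
(W((-70 - 16) - 1) + 2026)/F(g(x)) = (-55 + 2026)/(197/776) = 1971*(776/197) = 1529496/197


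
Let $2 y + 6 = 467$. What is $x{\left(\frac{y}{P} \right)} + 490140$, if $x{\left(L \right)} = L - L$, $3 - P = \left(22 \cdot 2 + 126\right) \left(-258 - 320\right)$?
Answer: $490140$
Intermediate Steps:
$y = \frac{461}{2}$ ($y = -3 + \frac{1}{2} \cdot 467 = -3 + \frac{467}{2} = \frac{461}{2} \approx 230.5$)
$P = 98263$ ($P = 3 - \left(22 \cdot 2 + 126\right) \left(-258 - 320\right) = 3 - \left(44 + 126\right) \left(-578\right) = 3 - 170 \left(-578\right) = 3 - -98260 = 3 + 98260 = 98263$)
$x{\left(L \right)} = 0$
$x{\left(\frac{y}{P} \right)} + 490140 = 0 + 490140 = 490140$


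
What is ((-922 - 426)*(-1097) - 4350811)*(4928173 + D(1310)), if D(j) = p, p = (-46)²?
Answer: -14160061173895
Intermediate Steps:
p = 2116
D(j) = 2116
((-922 - 426)*(-1097) - 4350811)*(4928173 + D(1310)) = ((-922 - 426)*(-1097) - 4350811)*(4928173 + 2116) = (-1348*(-1097) - 4350811)*4930289 = (1478756 - 4350811)*4930289 = -2872055*4930289 = -14160061173895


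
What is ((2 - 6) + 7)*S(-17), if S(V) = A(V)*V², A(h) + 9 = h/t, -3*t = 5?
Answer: 5202/5 ≈ 1040.4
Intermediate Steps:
t = -5/3 (t = -⅓*5 = -5/3 ≈ -1.6667)
A(h) = -9 - 3*h/5 (A(h) = -9 + h/(-5/3) = -9 + h*(-⅗) = -9 - 3*h/5)
S(V) = V²*(-9 - 3*V/5) (S(V) = (-9 - 3*V/5)*V² = V²*(-9 - 3*V/5))
((2 - 6) + 7)*S(-17) = ((2 - 6) + 7)*((⅗)*(-17)²*(-15 - 1*(-17))) = (-4 + 7)*((⅗)*289*(-15 + 17)) = 3*((⅗)*289*2) = 3*(1734/5) = 5202/5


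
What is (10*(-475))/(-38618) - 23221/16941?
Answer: -408139414/327113769 ≈ -1.2477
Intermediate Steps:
(10*(-475))/(-38618) - 23221/16941 = -4750*(-1/38618) - 23221*1/16941 = 2375/19309 - 23221/16941 = -408139414/327113769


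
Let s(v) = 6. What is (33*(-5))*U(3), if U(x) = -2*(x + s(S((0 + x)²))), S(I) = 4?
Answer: 2970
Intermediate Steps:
U(x) = -12 - 2*x (U(x) = -2*(x + 6) = -2*(6 + x) = -12 - 2*x)
(33*(-5))*U(3) = (33*(-5))*(-12 - 2*3) = -165*(-12 - 6) = -165*(-18) = 2970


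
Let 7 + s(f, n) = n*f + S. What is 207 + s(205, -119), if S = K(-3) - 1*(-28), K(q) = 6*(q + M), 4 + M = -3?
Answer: -24227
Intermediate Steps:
M = -7 (M = -4 - 3 = -7)
K(q) = -42 + 6*q (K(q) = 6*(q - 7) = 6*(-7 + q) = -42 + 6*q)
S = -32 (S = (-42 + 6*(-3)) - 1*(-28) = (-42 - 18) + 28 = -60 + 28 = -32)
s(f, n) = -39 + f*n (s(f, n) = -7 + (n*f - 32) = -7 + (f*n - 32) = -7 + (-32 + f*n) = -39 + f*n)
207 + s(205, -119) = 207 + (-39 + 205*(-119)) = 207 + (-39 - 24395) = 207 - 24434 = -24227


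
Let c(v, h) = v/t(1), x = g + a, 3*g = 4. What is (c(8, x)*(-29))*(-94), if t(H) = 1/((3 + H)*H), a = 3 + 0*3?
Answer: 87232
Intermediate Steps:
a = 3 (a = 3 + 0 = 3)
g = 4/3 (g = (1/3)*4 = 4/3 ≈ 1.3333)
t(H) = 1/(H*(3 + H))
x = 13/3 (x = 4/3 + 3 = 13/3 ≈ 4.3333)
c(v, h) = 4*v (c(v, h) = v/((1/(1*(3 + 1)))) = v/((1/4)) = v/((1*(1/4))) = v/(1/4) = v*4 = 4*v)
(c(8, x)*(-29))*(-94) = ((4*8)*(-29))*(-94) = (32*(-29))*(-94) = -928*(-94) = 87232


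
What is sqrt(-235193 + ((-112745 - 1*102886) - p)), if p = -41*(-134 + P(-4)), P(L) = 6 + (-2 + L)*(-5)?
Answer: 3*I*sqrt(50538) ≈ 674.42*I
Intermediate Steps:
P(L) = 16 - 5*L (P(L) = 6 + (10 - 5*L) = 16 - 5*L)
p = 4018 (p = -41*(-134 + (16 - 5*(-4))) = -41*(-134 + (16 + 20)) = -41*(-134 + 36) = -41*(-98) = 4018)
sqrt(-235193 + ((-112745 - 1*102886) - p)) = sqrt(-235193 + ((-112745 - 1*102886) - 1*4018)) = sqrt(-235193 + ((-112745 - 102886) - 4018)) = sqrt(-235193 + (-215631 - 4018)) = sqrt(-235193 - 219649) = sqrt(-454842) = 3*I*sqrt(50538)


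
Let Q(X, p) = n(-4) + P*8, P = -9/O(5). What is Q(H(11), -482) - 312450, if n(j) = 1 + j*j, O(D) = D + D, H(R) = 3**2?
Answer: -1562201/5 ≈ -3.1244e+5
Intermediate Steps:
H(R) = 9
O(D) = 2*D
n(j) = 1 + j**2
P = -9/10 (P = -9/(2*5) = -9/10 ≈ -0.90000)
Q(X, p) = 49/5 (Q(X, p) = (1 + (-4)**2) - 9/10*8 = (1 + 16) - 36/5 = 17 - 36/5 = 49/5)
Q(H(11), -482) - 312450 = 49/5 - 312450 = -1562201/5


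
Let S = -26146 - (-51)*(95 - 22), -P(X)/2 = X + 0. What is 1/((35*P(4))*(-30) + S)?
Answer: -1/14023 ≈ -7.1311e-5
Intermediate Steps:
P(X) = -2*X (P(X) = -2*(X + 0) = -2*X)
S = -22423 (S = -26146 - (-51)*73 = -26146 - 1*(-3723) = -26146 + 3723 = -22423)
1/((35*P(4))*(-30) + S) = 1/((35*(-2*4))*(-30) - 22423) = 1/((35*(-8))*(-30) - 22423) = 1/(-280*(-30) - 22423) = 1/(8400 - 22423) = 1/(-14023) = -1/14023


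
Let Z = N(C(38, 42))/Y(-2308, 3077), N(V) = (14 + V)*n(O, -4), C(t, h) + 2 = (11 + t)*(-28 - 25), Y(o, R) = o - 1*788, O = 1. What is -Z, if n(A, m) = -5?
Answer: 12925/3096 ≈ 4.1747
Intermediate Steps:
Y(o, R) = -788 + o (Y(o, R) = o - 788 = -788 + o)
C(t, h) = -585 - 53*t (C(t, h) = -2 + (11 + t)*(-28 - 25) = -2 + (11 + t)*(-53) = -2 + (-583 - 53*t) = -585 - 53*t)
N(V) = -70 - 5*V (N(V) = (14 + V)*(-5) = -70 - 5*V)
Z = -12925/3096 (Z = (-70 - 5*(-585 - 53*38))/(-788 - 2308) = (-70 - 5*(-585 - 2014))/(-3096) = (-70 - 5*(-2599))*(-1/3096) = (-70 + 12995)*(-1/3096) = 12925*(-1/3096) = -12925/3096 ≈ -4.1747)
-Z = -1*(-12925/3096) = 12925/3096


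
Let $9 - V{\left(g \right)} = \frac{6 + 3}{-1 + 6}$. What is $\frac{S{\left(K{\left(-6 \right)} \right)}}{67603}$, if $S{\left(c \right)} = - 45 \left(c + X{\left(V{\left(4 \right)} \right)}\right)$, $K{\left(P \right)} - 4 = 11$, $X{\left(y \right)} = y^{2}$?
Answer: $- \frac{15039}{338015} \approx -0.044492$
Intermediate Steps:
$V{\left(g \right)} = \frac{36}{5}$ ($V{\left(g \right)} = 9 - \frac{6 + 3}{-1 + 6} = 9 - \frac{9}{5} = \frac{36}{5}$)
$K{\left(P \right)} = 15$ ($K{\left(P \right)} = 4 + 11 = 15$)
$S{\left(c \right)} = - \frac{11664}{5} - 45 c$ ($S{\left(c \right)} = - 45 \left(c + \left(\frac{36}{5}\right)^{2}\right) = - 45 \left(c + \frac{1296}{25}\right) = - 45 \left(\frac{1296}{25} + c\right) = - \frac{11664}{5} - 45 c$)
$\frac{S{\left(K{\left(-6 \right)} \right)}}{67603} = \frac{- \frac{11664}{5} - 675}{67603} = \left(- \frac{11664}{5} - 675\right) \frac{1}{67603} = \left(- \frac{15039}{5}\right) \frac{1}{67603} = - \frac{15039}{338015}$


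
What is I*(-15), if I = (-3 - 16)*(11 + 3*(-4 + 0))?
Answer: -285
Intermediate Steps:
I = 19 (I = -19*(11 + 3*(-4)) = -19*(11 - 12) = -19*(-1) = 19)
I*(-15) = 19*(-15) = -285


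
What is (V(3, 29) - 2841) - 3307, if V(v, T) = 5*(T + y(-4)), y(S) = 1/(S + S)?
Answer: -48029/8 ≈ -6003.6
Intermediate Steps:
y(S) = 1/(2*S)
V(v, T) = -5/8 + 5*T (V(v, T) = 5*(T + (½)/(-4)) = 5*(T + (½)*(-¼)) = 5*(T - ⅛) = 5*(-⅛ + T) = -5/8 + 5*T)
(V(3, 29) - 2841) - 3307 = ((-5/8 + 5*29) - 2841) - 3307 = ((-5/8 + 145) - 2841) - 3307 = (1155/8 - 2841) - 3307 = -21573/8 - 3307 = -48029/8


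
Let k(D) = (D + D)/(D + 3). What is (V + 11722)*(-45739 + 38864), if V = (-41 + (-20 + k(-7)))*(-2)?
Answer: -81379375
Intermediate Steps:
k(D) = 2*D/(3 + D) (k(D) = (2*D)/(3 + D) = 2*D/(3 + D))
V = 115 (V = (-41 + (-20 + 2*(-7)/(3 - 7)))*(-2) = (-41 + (-20 + 2*(-7)/(-4)))*(-2) = (-41 + (-20 + 2*(-7)*(-1/4)))*(-2) = (-41 + (-20 + 7/2))*(-2) = (-41 - 33/2)*(-2) = -115/2*(-2) = 115)
(V + 11722)*(-45739 + 38864) = (115 + 11722)*(-45739 + 38864) = 11837*(-6875) = -81379375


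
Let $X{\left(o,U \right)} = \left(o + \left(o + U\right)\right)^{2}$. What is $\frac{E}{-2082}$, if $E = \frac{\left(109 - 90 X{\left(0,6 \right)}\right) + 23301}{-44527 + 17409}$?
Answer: $\frac{10085}{28229838} \approx 0.00035725$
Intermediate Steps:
$X{\left(o,U \right)} = \left(U + 2 o\right)^{2}$ ($X{\left(o,U \right)} = \left(o + \left(U + o\right)\right)^{2} = \left(U + 2 o\right)^{2}$)
$E = - \frac{10085}{13559}$ ($E = \frac{\left(109 - 90 \left(6 + 2 \cdot 0\right)^{2}\right) + 23301}{-44527 + 17409} = \frac{\left(109 - 90 \left(6 + 0\right)^{2}\right) + 23301}{-27118} = \left(\left(109 - 90 \cdot 6^{2}\right) + 23301\right) \left(- \frac{1}{27118}\right) = \left(\left(109 - 3240\right) + 23301\right) \left(- \frac{1}{27118}\right) = \left(-3131 + 23301\right) \left(- \frac{1}{27118}\right) = 20170 \left(- \frac{1}{27118}\right) = - \frac{10085}{13559} \approx -0.74379$)
$\frac{E}{-2082} = - \frac{10085}{13559 \left(-2082\right)} = \left(- \frac{10085}{13559}\right) \left(- \frac{1}{2082}\right) = \frac{10085}{28229838}$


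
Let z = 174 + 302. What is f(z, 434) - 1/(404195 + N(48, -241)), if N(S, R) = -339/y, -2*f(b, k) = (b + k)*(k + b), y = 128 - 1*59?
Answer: -3849162826623/9296372 ≈ -4.1405e+5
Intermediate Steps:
y = 69 (y = 128 - 59 = 69)
z = 476
f(b, k) = -(b + k)²/2 (f(b, k) = -(b + k)*(k + b)/2 = -(b + k)*(b + k)/2 = -(b + k)²/2)
N(S, R) = -113/23 (N(S, R) = -339/69 = -339*1/69 = -113/23)
f(z, 434) - 1/(404195 + N(48, -241)) = -(476 + 434)²/2 - 1/(404195 - 113/23) = -½*910² - 1/9296372/23 = -½*828100 - 1*23/9296372 = -414050 - 23/9296372 = -3849162826623/9296372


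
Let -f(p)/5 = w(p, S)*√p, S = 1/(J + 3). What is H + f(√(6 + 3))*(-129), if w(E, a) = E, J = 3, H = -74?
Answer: -74 + 1935*√3 ≈ 3277.5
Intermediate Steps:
S = ⅙ (S = 1/(3 + 3) = 1/6 = ⅙ ≈ 0.16667)
f(p) = -5*p^(3/2) (f(p) = -5*p*√p = -5*p^(3/2))
H + f(√(6 + 3))*(-129) = -74 - 5*(6 + 3)^(¾)*(-129) = -74 - 5*3*√3*(-129) = -74 - 15*√3*(-129) = -74 + 1935*√3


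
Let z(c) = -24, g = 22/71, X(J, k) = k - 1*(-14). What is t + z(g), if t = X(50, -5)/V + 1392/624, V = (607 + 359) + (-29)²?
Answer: -39328/1807 ≈ -21.764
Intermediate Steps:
X(J, k) = 14 + k (X(J, k) = k + 14 = 14 + k)
V = 1807 (V = 966 + 841 = 1807)
g = 22/71 (g = 22*(1/71) = 22/71 ≈ 0.30986)
t = 4040/1807 (t = (14 - 5)/1807 + 1392/624 = 9*(1/1807) + 1392*(1/624) = 9/1807 + 29/13 = 4040/1807 ≈ 2.2357)
t + z(g) = 4040/1807 - 24 = -39328/1807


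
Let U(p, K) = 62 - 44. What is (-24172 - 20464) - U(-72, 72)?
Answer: -44654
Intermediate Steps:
U(p, K) = 18
(-24172 - 20464) - U(-72, 72) = (-24172 - 20464) - 1*18 = -44636 - 18 = -44654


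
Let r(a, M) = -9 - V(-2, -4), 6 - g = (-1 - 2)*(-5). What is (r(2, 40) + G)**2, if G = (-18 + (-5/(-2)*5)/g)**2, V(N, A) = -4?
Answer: 14443472761/104976 ≈ 1.3759e+5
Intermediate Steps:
g = -9 (g = 6 - (-1 - 2)*(-5) = 6 - (-3)*(-5) = 6 - 1*15 = 6 - 15 = -9)
r(a, M) = -5 (r(a, M) = -9 - 1*(-4) = -9 + 4 = -5)
G = 121801/324 (G = (-18 + (-5/(-2)*5)/(-9))**2 = (-18 + (-5*(-1/2)*5)*(-1/9))**2 = (-18 + ((5/2)*5)*(-1/9))**2 = (-18 + (25/2)*(-1/9))**2 = (-18 - 25/18)**2 = (-349/18)**2 = 121801/324 ≈ 375.93)
(r(2, 40) + G)**2 = (-5 + 121801/324)**2 = (120181/324)**2 = 14443472761/104976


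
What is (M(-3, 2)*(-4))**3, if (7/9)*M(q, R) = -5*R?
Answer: 46656000/343 ≈ 1.3602e+5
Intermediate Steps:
M(q, R) = -45*R/7 (M(q, R) = 9*(-5*R)/7 = -45*R/7)
(M(-3, 2)*(-4))**3 = (-45/7*2*(-4))**3 = (-90/7*(-4))**3 = (360/7)**3 = 46656000/343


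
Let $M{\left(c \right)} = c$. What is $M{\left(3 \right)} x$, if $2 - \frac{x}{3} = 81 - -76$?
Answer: $-1395$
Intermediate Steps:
$x = -465$ ($x = 6 - 3 \left(81 - -76\right) = 6 - 3 \left(81 + 76\right) = 6 - 471 = -465$)
$M{\left(3 \right)} x = 3 \left(-465\right) = -1395$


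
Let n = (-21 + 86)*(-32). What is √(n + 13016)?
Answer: 2*√2734 ≈ 104.58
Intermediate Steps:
n = -2080 (n = 65*(-32) = -2080)
√(n + 13016) = √(-2080 + 13016) = √10936 = 2*√2734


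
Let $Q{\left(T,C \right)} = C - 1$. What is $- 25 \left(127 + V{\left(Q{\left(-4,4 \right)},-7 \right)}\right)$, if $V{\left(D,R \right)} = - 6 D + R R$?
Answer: $-3950$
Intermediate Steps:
$Q{\left(T,C \right)} = -1 + C$ ($Q{\left(T,C \right)} = C - 1 = -1 + C$)
$V{\left(D,R \right)} = R^{2} - 6 D$ ($V{\left(D,R \right)} = - 6 D + R^{2} = R^{2} - 6 D$)
$- 25 \left(127 + V{\left(Q{\left(-4,4 \right)},-7 \right)}\right) = - 25 \left(127 + \left(\left(-7\right)^{2} - 6 \left(-1 + 4\right)\right)\right) = - 25 \left(127 + \left(49 - 18\right)\right) = - 25 \left(127 + 31\right) = \left(-25\right) 158 = -3950$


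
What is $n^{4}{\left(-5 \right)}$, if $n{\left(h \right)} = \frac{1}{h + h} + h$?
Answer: $\frac{6765201}{10000} \approx 676.52$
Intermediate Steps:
$n{\left(h \right)} = h + \frac{1}{2 h}$ ($n{\left(h \right)} = \frac{1}{2 h} + h = h + \frac{1}{2 h}$)
$n^{4}{\left(-5 \right)} = \left(-5 + \frac{1}{2 \left(-5\right)}\right)^{4} = \left(-5 + \frac{1}{2} \left(- \frac{1}{5}\right)\right)^{4} = \left(-5 - \frac{1}{10}\right)^{4} = \left(- \frac{51}{10}\right)^{4} = \frac{6765201}{10000}$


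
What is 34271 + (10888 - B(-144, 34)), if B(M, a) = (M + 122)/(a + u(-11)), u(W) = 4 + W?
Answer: 1219315/27 ≈ 45160.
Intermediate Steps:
B(M, a) = (122 + M)/(-7 + a) (B(M, a) = (M + 122)/(a + (4 - 11)) = (122 + M)/(a - 7) = (122 + M)/(-7 + a))
34271 + (10888 - B(-144, 34)) = 34271 + (10888 - (122 - 144)/(-7 + 34)) = 34271 + (10888 - (-22)/27) = 34271 + (10888 - 1*(-22/27)) = 34271 + (10888 + 22/27) = 34271 + 293998/27 = 1219315/27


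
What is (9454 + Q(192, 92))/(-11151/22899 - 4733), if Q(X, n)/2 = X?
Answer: -37546727/18065353 ≈ -2.0784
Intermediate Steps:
Q(X, n) = 2*X
(9454 + Q(192, 92))/(-11151/22899 - 4733) = (9454 + 2*192)/(-11151/22899 - 4733) = (9454 + 384)/(-11151*1/22899 - 4733) = 9838/(-3717/7633 - 4733) = 9838/(-36130706/7633) = 9838*(-7633/36130706) = -37546727/18065353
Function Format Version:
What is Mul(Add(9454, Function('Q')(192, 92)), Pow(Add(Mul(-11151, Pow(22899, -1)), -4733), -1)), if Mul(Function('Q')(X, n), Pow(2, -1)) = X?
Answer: Rational(-37546727, 18065353) ≈ -2.0784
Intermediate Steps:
Function('Q')(X, n) = Mul(2, X)
Mul(Add(9454, Function('Q')(192, 92)), Pow(Add(Mul(-11151, Pow(22899, -1)), -4733), -1)) = Mul(Add(9454, Mul(2, 192)), Pow(Add(Mul(-11151, Pow(22899, -1)), -4733), -1)) = Mul(Add(9454, 384), Pow(Add(Mul(-11151, Rational(1, 22899)), -4733), -1)) = Mul(9838, Pow(Add(Rational(-3717, 7633), -4733), -1)) = Mul(9838, Pow(Rational(-36130706, 7633), -1)) = Mul(9838, Rational(-7633, 36130706)) = Rational(-37546727, 18065353)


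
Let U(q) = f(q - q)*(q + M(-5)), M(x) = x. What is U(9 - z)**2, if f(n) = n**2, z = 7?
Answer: 0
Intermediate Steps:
U(q) = 0 (U(q) = (q - q)**2*(q - 5) = 0**2*(-5 + q) = 0*(-5 + q) = 0)
U(9 - z)**2 = 0**2 = 0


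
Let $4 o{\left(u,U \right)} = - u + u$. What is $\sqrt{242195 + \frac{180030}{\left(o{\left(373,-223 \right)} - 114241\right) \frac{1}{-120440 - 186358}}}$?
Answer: $\frac{\sqrt{9470743742337335}}{114241} \approx 851.86$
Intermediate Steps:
$o{\left(u,U \right)} = 0$ ($o{\left(u,U \right)} = \frac{- u + u}{4} = \frac{1}{4} \cdot 0 = 0$)
$\sqrt{242195 + \frac{180030}{\left(o{\left(373,-223 \right)} - 114241\right) \frac{1}{-120440 - 186358}}} = \sqrt{242195 + \frac{180030}{\left(0 - 114241\right) \frac{1}{-120440 - 186358}}} = \sqrt{242195 + \frac{180030}{\left(-114241\right) \frac{1}{-306798}}} = \sqrt{242195 + \frac{180030}{\left(-114241\right) \left(- \frac{1}{306798}\right)}} = \sqrt{242195 + \frac{180030}{\frac{114241}{306798}}} = \sqrt{242195 + 180030 \cdot \frac{306798}{114241}} = \sqrt{242195 + \frac{55232843940}{114241}} = \sqrt{\frac{82901442935}{114241}} = \frac{\sqrt{9470743742337335}}{114241}$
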